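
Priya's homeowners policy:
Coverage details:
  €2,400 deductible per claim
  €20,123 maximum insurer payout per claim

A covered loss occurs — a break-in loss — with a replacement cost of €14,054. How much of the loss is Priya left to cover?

€2,400

After the deductible, €14,054 − €2,400 = €11,654 remains.
That's under the €20,123 cap, so the insurer reimburses the full €11,654.
The homeowner bears the rest of the original loss: €14,054 − €11,654 = €2,400.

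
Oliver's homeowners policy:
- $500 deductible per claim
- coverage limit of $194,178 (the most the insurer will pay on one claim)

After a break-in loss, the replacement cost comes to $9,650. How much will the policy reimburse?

Less the $500 deductible: $9,650 − $500 = $9,150.
$9,150 is within the $194,178 limit, so the insurer pays $9,150.

$9,150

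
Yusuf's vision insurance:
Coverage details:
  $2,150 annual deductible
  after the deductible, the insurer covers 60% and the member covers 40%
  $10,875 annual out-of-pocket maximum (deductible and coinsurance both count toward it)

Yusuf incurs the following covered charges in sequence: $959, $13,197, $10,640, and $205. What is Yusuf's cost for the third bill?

$3,922.60

Bill 1, $959: fully absorbed by the deductible. Cost to member: $959. OOP to date $959.
Bill 2, $13,197: $1,191 finishes the deductible; $12,006 goes to coinsurance; coinsurance $12,006 × 40% = $4,802.40. Member owes $5,993.40 (running OOP $6,952.40).
Bill 3, $10,640: 40% coinsurance on $10,640 = $4,256. Adding that to $6,952.40 gives $11,208.40, past the $10,875 cap; member pays only $10,875 − $6,952.40 = $3,922.60.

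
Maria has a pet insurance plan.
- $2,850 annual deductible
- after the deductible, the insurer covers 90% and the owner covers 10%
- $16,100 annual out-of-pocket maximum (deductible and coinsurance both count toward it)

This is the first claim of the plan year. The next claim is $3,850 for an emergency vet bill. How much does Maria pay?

$2,950

Nothing has been paid toward the $2,850 deductible, so the first $2,850 of this charge is applied there.
That leaves $3,850 − $2,850 = $1,000 for coinsurance.
Owner's 10% share of $1,000 is $100.
Owner responsibility before any cap: $2,850 + $100 = $2,950.
Cumulative spending $0 + $2,950 = $2,950 stays under the $16,100 maximum.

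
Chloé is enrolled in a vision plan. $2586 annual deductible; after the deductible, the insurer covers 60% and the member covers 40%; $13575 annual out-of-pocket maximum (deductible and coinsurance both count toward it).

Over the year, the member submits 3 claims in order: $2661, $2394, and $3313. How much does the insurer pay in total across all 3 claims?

Claim 1 ($2661): deductible takes $2586, $75 remains; coinsurance $75 × 40% = $30. Member owes $2616 (running OOP $2616). Insurer: $2661 − $2616 = $45.
Claim 2 ($2394): 40% coinsurance on $2394 = $957.60. Cost to member: $957.60. OOP to date $3573.60. Plan pays $2394 − $957.60 = $1436.40.
Claim 3 ($3313): 40% coinsurance on $3313 = $1325.20. Member owes $1325.20 (running OOP $4898.80). Plan pays $3313 − $1325.20 = $1987.80.
Insurer total: $45 + $1436.40 + $1987.80 = $3469.20.

$3469.20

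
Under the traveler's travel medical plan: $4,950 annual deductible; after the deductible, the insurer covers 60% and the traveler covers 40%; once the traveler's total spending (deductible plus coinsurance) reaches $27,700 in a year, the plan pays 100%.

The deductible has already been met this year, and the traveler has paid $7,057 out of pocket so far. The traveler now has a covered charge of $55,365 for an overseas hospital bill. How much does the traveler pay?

The deductible is already satisfied, so the full bill goes to coinsurance.
Traveler's 40% share of $55,365 is $22,146.
That would bring total out-of-pocket to $29,203, past the $27,700 cap. The traveler is capped at $27,700 − $7,057 = $20,643 on this claim.

$20,643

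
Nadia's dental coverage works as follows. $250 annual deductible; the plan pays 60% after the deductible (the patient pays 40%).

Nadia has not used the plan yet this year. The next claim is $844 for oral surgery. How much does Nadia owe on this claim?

Nothing has been paid toward the $250 deductible, so the first $250 of this charge is applied there.
The remaining $594 (= $844 − $250) moves to coinsurance.
Coinsurance: $594 × 40% = $237.60.
So the patient owes $250 + $237.60 = $487.60.

$487.60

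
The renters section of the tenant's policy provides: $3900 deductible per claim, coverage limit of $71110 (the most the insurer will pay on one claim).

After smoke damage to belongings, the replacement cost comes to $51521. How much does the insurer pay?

Less the $3900 deductible: $51521 − $3900 = $47621.
That's under the $71110 cap, so the insurer reimburses the full $47621.

$47621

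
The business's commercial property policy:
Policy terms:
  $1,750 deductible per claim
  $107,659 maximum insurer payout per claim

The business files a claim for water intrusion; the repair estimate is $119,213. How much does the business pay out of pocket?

$11,554

After the deductible, $119,213 − $1,750 = $117,463 remains.
$117,463 exceeds the $107,659 limit, so the insurer pays the limit: $107,659.
Out of pocket: $119,213 − $107,659 = $11,554.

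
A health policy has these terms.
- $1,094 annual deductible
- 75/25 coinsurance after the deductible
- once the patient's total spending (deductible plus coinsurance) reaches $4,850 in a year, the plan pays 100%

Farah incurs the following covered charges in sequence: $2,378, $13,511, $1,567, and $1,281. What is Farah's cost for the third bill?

$57.25

Bill 1, $2,378: $1,094 finishes the deductible; $1,284 goes to coinsurance; 25% of $1,284 = $321. Patient owes $1,415 (running OOP $1,415).
Bill 2, $13,511: deductible already satisfied, so patient's share is 25% × $13,511 = $3,377.75. Patient owes $3,377.75 (running OOP $4,792.75).
Bill 3, $1,567: deductible already satisfied, so patient's share is 25% × $1,567 = $391.75. That would push OOP to $5,184.50, over the $4,850 cap, so patient pays $4,850 − $4,792.75 = $57.25.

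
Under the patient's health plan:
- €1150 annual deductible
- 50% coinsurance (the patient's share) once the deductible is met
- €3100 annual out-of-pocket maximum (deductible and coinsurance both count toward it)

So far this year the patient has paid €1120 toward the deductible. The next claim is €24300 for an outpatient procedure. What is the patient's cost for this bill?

€1980

€1120 of the €1150 deductible is already met, leaving €30.
The remaining €24270 (= €24300 − €30) moves to coinsurance.
Patient's 50% share of €24270 is €12135.
So the patient owes €30 + €12135 = €12165 before any cap.
Year-to-date out-of-pocket would reach €1120 + €12165 = €13285, above the €3100 maximum, so the patient pays only €3100 − €1120 = €1980.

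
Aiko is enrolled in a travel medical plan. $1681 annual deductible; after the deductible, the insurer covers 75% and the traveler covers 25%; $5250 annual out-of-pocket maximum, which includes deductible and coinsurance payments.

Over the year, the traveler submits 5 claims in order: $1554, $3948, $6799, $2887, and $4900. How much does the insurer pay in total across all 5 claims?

$14838

Claim 1 ($1554): all of it applies to the deductible. Cost to traveler: $1554. OOP to date $1554. Insurer: $1554 − $1554 = $0.
Claim 2 ($3948): $127 finishes the deductible; $3821 goes to coinsurance; traveler's 25% is $955.25. Cost to traveler: $1082.25. OOP to date $2636.25. Insurer: $3948 − $1082.25 = $2865.75.
Claim 3 ($6799): 25% coinsurance on $6799 = $1699.75. Traveler pays $1699.75; OOP now $4336. Plan pays $6799 − $1699.75 = $5099.25.
Claim 4 ($2887): deductible already satisfied, so traveler's share is 25% × $2887 = $721.75. Cost to traveler: $721.75. OOP to date $5057.75. Insurer: $2887 − $721.75 = $2165.25.
Claim 5 ($4900): deductible already satisfied, so traveler's share is 25% × $4900 = $1225. That would push OOP to $6282.75, over the $5250 cap, so traveler pays $5250 − $5057.75 = $192.25. Insurer: $4900 − $192.25 = $4707.75.
Insurer total: $0 + $2865.75 + $5099.25 + $2165.25 + $4707.75 = $14838.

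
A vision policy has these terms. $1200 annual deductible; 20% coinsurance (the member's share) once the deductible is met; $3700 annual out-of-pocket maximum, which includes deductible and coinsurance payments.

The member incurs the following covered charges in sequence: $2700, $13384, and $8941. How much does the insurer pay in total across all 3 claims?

$21325

Bill 1, $2700: $1200 finishes the deductible; $1500 goes to coinsurance; member's 20% is $300. Cost to member: $1500. OOP to date $1500. Insurer: $2700 − $1500 = $1200.
Bill 2, $13384: deductible met; 20% of $13384 = $2676.80. OOP would hit $4176.80 > $3700, so the cap limits the member to $3700 − $1500 = $2200. Plan pays $13384 − $2200 = $11184.
Bill 3, $8941: 20% coinsurance on $8941 = $1788.20. Adding that to $3700 gives $5488.20, past the $3700 cap; member pays only $3700 − $3700 = $0. Insurer: $8941 − $0 = $8941.
Insurer total = bills − member's total = $25025 − $3700 = $21325.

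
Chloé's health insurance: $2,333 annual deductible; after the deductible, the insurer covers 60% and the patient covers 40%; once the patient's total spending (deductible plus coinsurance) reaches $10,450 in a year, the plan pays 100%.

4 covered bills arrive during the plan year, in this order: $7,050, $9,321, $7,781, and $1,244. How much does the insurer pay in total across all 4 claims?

Claim 1 — $7,050: deductible takes $2,333, $4,717 remains; patient's 40% is $1,886.80. Patient pays $4,219.80; OOP now $4,219.80. Insurer: $7,050 − $4,219.80 = $2,830.20.
Claim 2 — $9,321: deductible met; 40% of $9,321 = $3,728.40. Patient owes $3,728.40 (running OOP $7,948.20). Insurer: $9,321 − $3,728.40 = $5,592.60.
Claim 3 — $7,781: 40% coinsurance on $7,781 = $3,112.40. Adding that to $7,948.20 gives $11,060.60, past the $10,450 cap; patient pays only $10,450 − $7,948.20 = $2,501.80. Insurer: $7,781 − $2,501.80 = $5,279.20.
Claim 4 — $1,244: deductible already satisfied, so patient's share is 40% × $1,244 = $497.60. That would push OOP to $10,947.60, over the $10,450 cap, so patient pays $10,450 − $10,450 = $0. Insurer: $1,244 − $0 = $1,244.
Insurer total: $2,830.20 + $5,592.60 + $5,279.20 + $1,244 = $14,946.

$14,946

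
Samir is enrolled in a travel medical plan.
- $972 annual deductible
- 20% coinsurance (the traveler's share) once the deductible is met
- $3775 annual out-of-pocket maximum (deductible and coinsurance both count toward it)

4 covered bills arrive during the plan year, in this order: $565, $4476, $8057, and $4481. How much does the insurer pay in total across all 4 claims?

Claim 1 ($565): entire amount goes to the deductible. Traveler pays $565; OOP now $565. Insurer: $565 − $565 = $0.
Claim 2 ($4476): $407 finishes the deductible; $4069 goes to coinsurance; coinsurance $4069 × 20% = $813.80. Traveler owes $1220.80 (running OOP $1785.80). Plan pays $4476 − $1220.80 = $3255.20.
Claim 3 ($8057): 20% coinsurance on $8057 = $1611.40. Cost to traveler: $1611.40. OOP to date $3397.20. Insurer: $8057 − $1611.40 = $6445.60.
Claim 4 ($4481): 20% coinsurance on $4481 = $896.20. OOP would hit $4293.40 > $3775, so the cap limits the traveler to $3775 − $3397.20 = $377.80. Plan pays $4481 − $377.80 = $4103.20.
Insurer total: $0 + $3255.20 + $6445.60 + $4103.20 = $13804.

$13804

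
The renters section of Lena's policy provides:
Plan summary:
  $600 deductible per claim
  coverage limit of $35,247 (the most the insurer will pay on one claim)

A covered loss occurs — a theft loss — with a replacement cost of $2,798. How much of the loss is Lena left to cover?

$600

After the deductible, $2,798 − $600 = $2,198 remains.
$2,198 ≤ $35,247, so the limit doesn't bind; insurer pays $2,198.
The tenant bears the rest of the original loss: $2,798 − $2,198 = $600.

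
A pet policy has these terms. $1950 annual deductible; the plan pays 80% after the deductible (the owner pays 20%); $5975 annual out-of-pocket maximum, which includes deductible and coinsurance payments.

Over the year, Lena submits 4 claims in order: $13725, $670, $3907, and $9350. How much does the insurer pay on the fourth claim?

$8595.40

Claim 1 ($13725): deductible takes $1950, $11775 remains; 20% of $11775 = $2355. Cost to owner: $4305. OOP to date $4305. Plan pays $13725 − $4305 = $9420.
Claim 2 ($670): deductible already satisfied, so owner's share is 20% × $670 = $134. Owner pays $134; OOP now $4439. Plan pays $670 − $134 = $536.
Claim 3 ($3907): deductible met; 20% of $3907 = $781.40. Owner pays $781.40; OOP now $5220.40. Insurer: $3907 − $781.40 = $3125.60.
Claim 4 ($9350): deductible already satisfied, so owner's share is 20% × $9350 = $1870. Adding that to $5220.40 gives $7090.40, past the $5975 cap; owner pays only $5975 − $5220.40 = $754.60. Insurer: $9350 − $754.60 = $8595.40.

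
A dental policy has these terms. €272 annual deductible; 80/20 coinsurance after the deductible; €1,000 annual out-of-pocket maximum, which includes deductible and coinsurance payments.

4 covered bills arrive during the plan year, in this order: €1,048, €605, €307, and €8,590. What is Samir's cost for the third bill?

€61.40

Claim 1 (€1,048): €272 finishes the deductible; €776 goes to coinsurance; patient's 20% is €155.20. Patient owes €427.20 (running OOP €427.20).
Claim 2 (€605): 20% coinsurance on €605 = €121. Patient pays €121; OOP now €548.20.
Claim 3 (€307): deductible met; 20% of €307 = €61.40. Cost to patient: €61.40. OOP to date €609.60.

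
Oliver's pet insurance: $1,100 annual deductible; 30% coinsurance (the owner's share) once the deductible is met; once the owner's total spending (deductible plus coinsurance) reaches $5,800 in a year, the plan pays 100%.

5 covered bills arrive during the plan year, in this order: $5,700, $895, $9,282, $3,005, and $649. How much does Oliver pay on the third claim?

$2,784.60

Claim 1 — $5,700: deductible takes $1,100, $4,600 remains; 30% of $4,600 = $1,380. Owner pays $2,480; OOP now $2,480.
Claim 2 — $895: deductible already satisfied, so owner's share is 30% × $895 = $268.50. Cost to owner: $268.50. OOP to date $2,748.50.
Claim 3 — $9,282: deductible already satisfied, so owner's share is 30% × $9,282 = $2,784.60. Owner pays $2,784.60; OOP now $5,533.10.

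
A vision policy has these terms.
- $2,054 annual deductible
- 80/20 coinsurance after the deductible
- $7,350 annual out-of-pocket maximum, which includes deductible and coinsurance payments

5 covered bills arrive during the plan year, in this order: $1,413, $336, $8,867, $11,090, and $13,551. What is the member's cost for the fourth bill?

Claim 1 — $1,413: fully absorbed by the deductible. Member owes $1,413 (running OOP $1,413).
Claim 2 — $336: entire amount goes to the deductible. Member pays $336; OOP now $1,749.
Claim 3 — $8,867: deductible takes $305, $8,562 remains; 20% of $8,562 = $1,712.40. Member pays $2,017.40; OOP now $3,766.40.
Claim 4 — $11,090: deductible met; 20% of $11,090 = $2,218. Member owes $2,218 (running OOP $5,984.40).

$2,218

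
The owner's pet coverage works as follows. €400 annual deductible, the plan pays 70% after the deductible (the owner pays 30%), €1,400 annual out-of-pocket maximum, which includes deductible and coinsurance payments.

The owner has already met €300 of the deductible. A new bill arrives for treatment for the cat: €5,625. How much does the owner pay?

€1,100

Remaining deductible: €400 − €300 = €100.
After the €100 deductible portion, €5,625 − €100 = €5,525 is subject to coinsurance.
Coinsurance: €5,525 × 30% = €1,657.50.
So the owner owes €100 + €1,657.50 = €1,757.50 before any cap.
That would bring total out-of-pocket to €2,057.50, past the €1,400 cap. The owner is capped at €1,400 − €300 = €1,100 on this claim.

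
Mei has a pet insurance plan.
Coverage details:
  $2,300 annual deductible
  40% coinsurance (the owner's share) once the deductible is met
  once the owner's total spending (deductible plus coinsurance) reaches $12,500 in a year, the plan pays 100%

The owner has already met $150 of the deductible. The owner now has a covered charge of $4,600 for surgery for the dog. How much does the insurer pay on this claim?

$1,470

$150 of the $2,300 deductible is already met, leaving $2,150.
After the $2,150 deductible portion, $4,600 − $2,150 = $2,450 is subject to coinsurance.
40% of $2,450 = $980 falls to the owner.
That puts the owner's cost at $2,150 + $980 = $3,130 before any cap.
Total out-of-pocket so far would be $150 + $3,130 = $3,280, below the $12,500 cap — no reduction.
The insurer covers the remainder: $4,600 − $3,130 = $1,470.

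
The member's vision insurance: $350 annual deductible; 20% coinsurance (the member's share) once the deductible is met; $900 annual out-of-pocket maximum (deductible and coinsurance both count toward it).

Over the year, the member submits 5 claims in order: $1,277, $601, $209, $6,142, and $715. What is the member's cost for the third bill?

Claim 1 — $1,277: $350 to deductible, leaving $927; member's 20% is $185.40. Member owes $535.40 (running OOP $535.40).
Claim 2 — $601: deductible already satisfied, so member's share is 20% × $601 = $120.20. Cost to member: $120.20. OOP to date $655.60.
Claim 3 — $209: 20% coinsurance on $209 = $41.80. Cost to member: $41.80. OOP to date $697.40.

$41.80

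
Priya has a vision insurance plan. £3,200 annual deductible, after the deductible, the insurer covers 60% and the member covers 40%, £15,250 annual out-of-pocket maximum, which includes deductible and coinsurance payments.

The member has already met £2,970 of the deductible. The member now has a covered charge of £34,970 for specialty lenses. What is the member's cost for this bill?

£12,280

£2,970 of the £3,200 deductible is already met, leaving £230.
After the £230 deductible portion, £34,970 − £230 = £34,740 is subject to coinsurance.
Member's 40% share of £34,740 is £13,896.
That puts the member's cost at £230 + £13,896 = £14,126 before any cap.
Year-to-date out-of-pocket would reach £2,970 + £14,126 = £17,096, above the £15,250 maximum, so the member pays only £15,250 − £2,970 = £12,280.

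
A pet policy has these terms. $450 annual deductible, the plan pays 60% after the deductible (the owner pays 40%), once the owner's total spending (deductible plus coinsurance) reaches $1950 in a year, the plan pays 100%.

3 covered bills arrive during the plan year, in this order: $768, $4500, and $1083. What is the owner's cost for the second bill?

#1 ($768): $450 finishes the deductible; $318 goes to coinsurance; coinsurance $318 × 40% = $127.20. Cost to owner: $577.20. OOP to date $577.20.
#2 ($4500): deductible met; 40% of $4500 = $1800. OOP would hit $2377.20 > $1950, so the cap limits the owner to $1950 − $577.20 = $1372.80.

$1372.80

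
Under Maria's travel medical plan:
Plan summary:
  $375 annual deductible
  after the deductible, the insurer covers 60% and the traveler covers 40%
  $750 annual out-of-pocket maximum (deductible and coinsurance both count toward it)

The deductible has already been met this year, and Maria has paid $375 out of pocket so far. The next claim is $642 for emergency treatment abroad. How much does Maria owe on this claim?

With the deductible met, the entire $642 is subject to coinsurance.
Coinsurance: $642 × 40% = $256.80.
Total out-of-pocket so far would be $375 + $256.80 = $631.80, below the $750 cap — no reduction.

$256.80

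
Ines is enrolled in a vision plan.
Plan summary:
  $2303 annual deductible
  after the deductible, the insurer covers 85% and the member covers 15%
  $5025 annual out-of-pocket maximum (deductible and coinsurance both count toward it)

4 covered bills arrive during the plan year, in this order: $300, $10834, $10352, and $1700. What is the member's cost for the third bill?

Claim 1 ($300): fully absorbed by the deductible. Member pays $300; OOP now $300.
Claim 2 ($10834): $2003 to deductible, leaving $8831; member's 15% is $1324.65. Member pays $3327.65; OOP now $3627.65.
Claim 3 ($10352): deductible met; 15% of $10352 = $1552.80. That would push OOP to $5180.45, over the $5025 cap, so member pays $5025 − $3627.65 = $1397.35.

$1397.35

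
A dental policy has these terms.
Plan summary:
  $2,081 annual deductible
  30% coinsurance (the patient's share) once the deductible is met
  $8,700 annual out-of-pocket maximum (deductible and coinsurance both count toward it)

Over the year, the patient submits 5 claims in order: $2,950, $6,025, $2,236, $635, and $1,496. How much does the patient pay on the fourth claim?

$190.50

#1 ($2,950): deductible takes $2,081, $869 remains; 30% of $869 = $260.70. Patient owes $2,341.70 (running OOP $2,341.70).
#2 ($6,025): deductible met; 30% of $6,025 = $1,807.50. Patient pays $1,807.50; OOP now $4,149.20.
#3 ($2,236): deductible met; 30% of $2,236 = $670.80. Cost to patient: $670.80. OOP to date $4,820.
#4 ($635): deductible met; 30% of $635 = $190.50. Cost to patient: $190.50. OOP to date $5,010.50.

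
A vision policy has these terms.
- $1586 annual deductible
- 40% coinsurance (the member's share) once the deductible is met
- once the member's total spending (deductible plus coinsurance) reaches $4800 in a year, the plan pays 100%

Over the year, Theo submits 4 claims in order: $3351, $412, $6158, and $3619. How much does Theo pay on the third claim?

Bill 1, $3351: $1586 to deductible, leaving $1765; 40% of $1765 = $706. Member owes $2292 (running OOP $2292).
Bill 2, $412: 40% coinsurance on $412 = $164.80. Member owes $164.80 (running OOP $2456.80).
Bill 3, $6158: 40% coinsurance on $6158 = $2463.20. That would push OOP to $4920, over the $4800 cap, so member pays $4800 − $2456.80 = $2343.20.

$2343.20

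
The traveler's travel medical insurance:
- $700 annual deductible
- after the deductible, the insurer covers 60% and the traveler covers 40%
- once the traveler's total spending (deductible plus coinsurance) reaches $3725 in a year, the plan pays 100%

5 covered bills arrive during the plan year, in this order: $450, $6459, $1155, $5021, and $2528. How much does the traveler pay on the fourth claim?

$79.40

Claim 1 ($450): fully absorbed by the deductible. Traveler owes $450 (running OOP $450).
Claim 2 ($6459): $250 to deductible, leaving $6209; 40% of $6209 = $2483.60. Traveler pays $2733.60; OOP now $3183.60.
Claim 3 ($1155): deductible already satisfied, so traveler's share is 40% × $1155 = $462. Traveler pays $462; OOP now $3645.60.
Claim 4 ($5021): deductible already satisfied, so traveler's share is 40% × $5021 = $2008.40. Adding that to $3645.60 gives $5654, past the $3725 cap; traveler pays only $3725 − $3645.60 = $79.40.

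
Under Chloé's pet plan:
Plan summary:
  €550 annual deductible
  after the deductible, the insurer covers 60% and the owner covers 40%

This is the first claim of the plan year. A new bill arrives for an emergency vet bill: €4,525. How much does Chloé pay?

The full €550 deductible is still open; €550 of this bill applies to it.
After the €550 deductible portion, €4,525 − €550 = €3,975 is subject to coinsurance.
40% of €3,975 = €1,590 falls to the owner.
So the owner owes €550 + €1,590 = €2,140.

€2,140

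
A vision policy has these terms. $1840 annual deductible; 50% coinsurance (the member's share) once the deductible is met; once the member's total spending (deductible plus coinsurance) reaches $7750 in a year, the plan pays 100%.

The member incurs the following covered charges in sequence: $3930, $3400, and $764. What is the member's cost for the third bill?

$382

Claim 1 — $3930: deductible takes $1840, $2090 remains; 50% of $2090 = $1045. Cost to member: $2885. OOP to date $2885.
Claim 2 — $3400: deductible met; 50% of $3400 = $1700. Member pays $1700; OOP now $4585.
Claim 3 — $764: deductible already satisfied, so member's share is 50% × $764 = $382. Member pays $382; OOP now $4967.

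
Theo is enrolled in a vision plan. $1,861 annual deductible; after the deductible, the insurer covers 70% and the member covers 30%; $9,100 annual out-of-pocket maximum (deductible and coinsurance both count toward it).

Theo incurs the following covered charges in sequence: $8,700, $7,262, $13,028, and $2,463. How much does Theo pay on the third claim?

$3,008.70

Claim 1 ($8,700): $1,861 finishes the deductible; $6,839 goes to coinsurance; member's 30% is $2,051.70. Cost to member: $3,912.70. OOP to date $3,912.70.
Claim 2 ($7,262): deductible met; 30% of $7,262 = $2,178.60. Cost to member: $2,178.60. OOP to date $6,091.30.
Claim 3 ($13,028): deductible met; 30% of $13,028 = $3,908.40. OOP would hit $9,999.70 > $9,100, so the cap limits the member to $9,100 − $6,091.30 = $3,008.70.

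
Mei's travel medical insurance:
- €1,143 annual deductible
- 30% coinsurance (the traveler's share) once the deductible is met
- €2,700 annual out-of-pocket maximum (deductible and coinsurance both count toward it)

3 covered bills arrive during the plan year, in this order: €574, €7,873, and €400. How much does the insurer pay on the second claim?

€5,747

Claim 1 — €574: fully absorbed by the deductible. Traveler owes €574 (running OOP €574). Insurer: €574 − €574 = €0.
Claim 2 — €7,873: €569 to deductible, leaving €7,304; coinsurance €7,304 × 30% = €2,191.20. Together that's €569 + €2,191.20 = €2,760.20. Adding that to €574 gives €3,334.20, past the €2,700 cap; traveler pays only €2,700 − €574 = €2,126. Plan pays €7,873 − €2,126 = €5,747.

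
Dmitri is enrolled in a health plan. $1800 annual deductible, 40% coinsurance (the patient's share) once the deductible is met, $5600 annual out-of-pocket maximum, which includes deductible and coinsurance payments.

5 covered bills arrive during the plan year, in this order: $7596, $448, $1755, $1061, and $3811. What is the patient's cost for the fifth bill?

$176

Claim 1 ($7596): $1800 to deductible, leaving $5796; coinsurance $5796 × 40% = $2318.40. Cost to patient: $4118.40. OOP to date $4118.40.
Claim 2 ($448): deductible met; 40% of $448 = $179.20. Patient owes $179.20 (running OOP $4297.60).
Claim 3 ($1755): deductible already satisfied, so patient's share is 40% × $1755 = $702. Cost to patient: $702. OOP to date $4999.60.
Claim 4 ($1061): deductible already satisfied, so patient's share is 40% × $1061 = $424.40. Patient owes $424.40 (running OOP $5424).
Claim 5 ($3811): deductible already satisfied, so patient's share is 40% × $3811 = $1524.40. Adding that to $5424 gives $6948.40, past the $5600 cap; patient pays only $5600 − $5424 = $176.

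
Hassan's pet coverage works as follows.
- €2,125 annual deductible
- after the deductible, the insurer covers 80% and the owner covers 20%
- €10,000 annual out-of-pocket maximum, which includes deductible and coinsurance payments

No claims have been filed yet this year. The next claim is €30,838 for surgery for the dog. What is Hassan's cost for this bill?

Nothing has been paid toward the €2,125 deductible, so the first €2,125 of this charge is applied there.
After the €2,125 deductible portion, €30,838 − €2,125 = €28,713 is subject to coinsurance.
Coinsurance: €28,713 × 20% = €5,742.60.
That puts the owner's cost at €2,125 + €5,742.60 = €7,867.60 before any cap.
Year-to-date out-of-pocket becomes €0 + €7,867.60 = €7,867.60, still under the €10,000 maximum, so no cap applies.

€7,867.60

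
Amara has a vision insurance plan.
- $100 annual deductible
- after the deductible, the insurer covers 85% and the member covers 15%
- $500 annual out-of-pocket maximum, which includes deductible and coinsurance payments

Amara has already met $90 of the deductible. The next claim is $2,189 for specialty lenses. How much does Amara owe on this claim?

$90 of the $100 deductible is already met, leaving $10.
After the $10 deductible portion, $2,189 − $10 = $2,179 is subject to coinsurance.
15% of $2,179 = $326.85 falls to the member.
So the member owes $10 + $326.85 = $336.85 before any cap.
Year-to-date out-of-pocket becomes $90 + $336.85 = $426.85, still under the $500 maximum, so no cap applies.

$336.85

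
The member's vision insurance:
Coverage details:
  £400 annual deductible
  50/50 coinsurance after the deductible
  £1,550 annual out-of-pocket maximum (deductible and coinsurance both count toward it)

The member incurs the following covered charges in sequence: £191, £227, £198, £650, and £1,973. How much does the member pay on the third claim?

£99

Claim 1 (£191): all of it applies to the deductible. Member pays £191; OOP now £191.
Claim 2 (£227): deductible takes £209, £18 remains; 50% of £18 = £9. Cost to member: £218. OOP to date £409.
Claim 3 (£198): deductible met; 50% of £198 = £99. Member pays £99; OOP now £508.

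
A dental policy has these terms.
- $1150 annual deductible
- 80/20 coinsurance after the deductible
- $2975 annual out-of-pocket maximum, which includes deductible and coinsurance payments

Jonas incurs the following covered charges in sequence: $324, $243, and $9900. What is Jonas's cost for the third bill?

$2408

Bill 1, $324: all of it applies to the deductible. Patient owes $324 (running OOP $324).
Bill 2, $243: entire amount goes to the deductible. Patient owes $243 (running OOP $567).
Bill 3, $9900: deductible takes $583, $9317 remains; coinsurance $9317 × 20% = $1863.40. Deductible plus coinsurance: $583 + $1863.40 = $2446.40. OOP would hit $3013.40 > $2975, so the cap limits the patient to $2975 − $567 = $2408.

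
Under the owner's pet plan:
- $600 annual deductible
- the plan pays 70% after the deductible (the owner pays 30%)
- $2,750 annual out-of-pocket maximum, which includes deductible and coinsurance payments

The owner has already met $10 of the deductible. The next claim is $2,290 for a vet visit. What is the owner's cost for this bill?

Remaining deductible: $600 − $10 = $590.
The remaining $1,700 (= $2,290 − $590) moves to coinsurance.
30% of $1,700 = $510 falls to the owner.
So the owner owes $590 + $510 = $1,100 before any cap.
Total out-of-pocket so far would be $10 + $1,100 = $1,110, below the $2,750 cap — no reduction.

$1,100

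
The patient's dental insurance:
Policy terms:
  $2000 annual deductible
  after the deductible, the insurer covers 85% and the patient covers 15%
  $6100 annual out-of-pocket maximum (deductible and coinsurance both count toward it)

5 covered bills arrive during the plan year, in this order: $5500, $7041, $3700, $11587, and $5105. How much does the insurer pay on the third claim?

Claim 1 — $5500: deductible takes $2000, $3500 remains; patient's 15% is $525. Patient pays $2525; OOP now $2525. Plan pays $5500 − $2525 = $2975.
Claim 2 — $7041: deductible met; 15% of $7041 = $1056.15. Patient pays $1056.15; OOP now $3581.15. Insurer: $7041 − $1056.15 = $5984.85.
Claim 3 — $3700: deductible already satisfied, so patient's share is 15% × $3700 = $555. Patient owes $555 (running OOP $4136.15). Insurer: $3700 − $555 = $3145.

$3145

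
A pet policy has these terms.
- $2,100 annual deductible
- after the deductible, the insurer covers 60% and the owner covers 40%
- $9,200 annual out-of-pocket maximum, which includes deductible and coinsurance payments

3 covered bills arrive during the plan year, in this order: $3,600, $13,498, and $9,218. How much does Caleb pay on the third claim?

$1,100.80

Claim 1 ($3,600): $2,100 finishes the deductible; $1,500 goes to coinsurance; coinsurance $1,500 × 40% = $600. Owner owes $2,700 (running OOP $2,700).
Claim 2 ($13,498): 40% coinsurance on $13,498 = $5,399.20. Cost to owner: $5,399.20. OOP to date $8,099.20.
Claim 3 ($9,218): deductible already satisfied, so owner's share is 40% × $9,218 = $3,687.20. That would push OOP to $11,786.40, over the $9,200 cap, so owner pays $9,200 − $8,099.20 = $1,100.80.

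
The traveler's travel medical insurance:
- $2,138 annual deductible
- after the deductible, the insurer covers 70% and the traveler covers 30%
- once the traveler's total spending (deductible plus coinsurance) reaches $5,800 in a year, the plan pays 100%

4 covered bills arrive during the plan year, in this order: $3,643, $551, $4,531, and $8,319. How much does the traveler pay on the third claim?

$1,359.30

Claim 1 ($3,643): deductible takes $2,138, $1,505 remains; 30% of $1,505 = $451.50. Traveler owes $2,589.50 (running OOP $2,589.50).
Claim 2 ($551): 30% coinsurance on $551 = $165.30. Traveler owes $165.30 (running OOP $2,754.80).
Claim 3 ($4,531): deductible met; 30% of $4,531 = $1,359.30. Cost to traveler: $1,359.30. OOP to date $4,114.10.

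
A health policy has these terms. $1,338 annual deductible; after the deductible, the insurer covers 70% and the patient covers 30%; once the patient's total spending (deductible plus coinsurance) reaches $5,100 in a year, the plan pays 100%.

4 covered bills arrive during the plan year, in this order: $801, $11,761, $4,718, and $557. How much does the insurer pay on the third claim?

$4,323.20

Claim 1 — $801: all of it applies to the deductible. Patient owes $801 (running OOP $801). Plan pays $801 − $801 = $0.
Claim 2 — $11,761: deductible takes $537, $11,224 remains; 30% of $11,224 = $3,367.20. Patient pays $3,904.20; OOP now $4,705.20. Insurer: $11,761 − $3,904.20 = $7,856.80.
Claim 3 — $4,718: deductible already satisfied, so patient's share is 30% × $4,718 = $1,415.40. That would push OOP to $6,120.60, over the $5,100 cap, so patient pays $5,100 − $4,705.20 = $394.80. Plan pays $4,718 − $394.80 = $4,323.20.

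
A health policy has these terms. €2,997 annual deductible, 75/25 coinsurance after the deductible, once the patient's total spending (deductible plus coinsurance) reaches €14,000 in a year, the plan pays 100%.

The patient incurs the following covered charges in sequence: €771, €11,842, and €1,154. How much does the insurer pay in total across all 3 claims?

€8,077.50

Claim 1 (€771): all of it applies to the deductible. Cost to patient: €771. OOP to date €771. Insurer: €771 − €771 = €0.
Claim 2 (€11,842): €2,226 finishes the deductible; €9,616 goes to coinsurance; 25% of €9,616 = €2,404. Patient pays €4,630; OOP now €5,401. Plan pays €11,842 − €4,630 = €7,212.
Claim 3 (€1,154): 25% coinsurance on €1,154 = €288.50. Cost to patient: €288.50. OOP to date €5,689.50. Plan pays €1,154 − €288.50 = €865.50.
Insurer total: €0 + €7,212 + €865.50 = €8,077.50.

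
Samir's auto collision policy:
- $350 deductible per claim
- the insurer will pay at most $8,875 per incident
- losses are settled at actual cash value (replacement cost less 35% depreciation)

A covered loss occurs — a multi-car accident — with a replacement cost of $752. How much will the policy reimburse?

$138.80

Depreciate 35%: the covered value is $752 × 0.65 = $488.80.
Subtract the deductible: $488.80 − $350 = $138.80.
$138.80 ≤ $8,875, so the limit doesn't bind; insurer pays $138.80.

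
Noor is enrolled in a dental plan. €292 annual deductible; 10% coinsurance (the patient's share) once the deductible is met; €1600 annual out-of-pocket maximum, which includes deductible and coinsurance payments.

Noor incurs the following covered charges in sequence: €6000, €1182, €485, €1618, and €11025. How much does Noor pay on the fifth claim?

€408.70

Claim 1 (€6000): €292 to deductible, leaving €5708; 10% of €5708 = €570.80. Cost to patient: €862.80. OOP to date €862.80.
Claim 2 (€1182): deductible already satisfied, so patient's share is 10% × €1182 = €118.20. Patient pays €118.20; OOP now €981.
Claim 3 (€485): 10% coinsurance on €485 = €48.50. Patient owes €48.50 (running OOP €1029.50).
Claim 4 (€1618): 10% coinsurance on €1618 = €161.80. Patient owes €161.80 (running OOP €1191.30).
Claim 5 (€11025): deductible already satisfied, so patient's share is 10% × €11025 = €1102.50. Adding that to €1191.30 gives €2293.80, past the €1600 cap; patient pays only €1600 − €1191.30 = €408.70.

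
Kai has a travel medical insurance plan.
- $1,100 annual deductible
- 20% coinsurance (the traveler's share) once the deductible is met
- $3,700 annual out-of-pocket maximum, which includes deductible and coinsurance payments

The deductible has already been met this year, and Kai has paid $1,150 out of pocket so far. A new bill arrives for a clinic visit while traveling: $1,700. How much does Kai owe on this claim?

With the deductible met, the entire $1,700 is subject to coinsurance.
20% of $1,700 = $340 falls to the traveler.
Year-to-date out-of-pocket becomes $1,150 + $340 = $1,490, still under the $3,700 maximum, so no cap applies.

$340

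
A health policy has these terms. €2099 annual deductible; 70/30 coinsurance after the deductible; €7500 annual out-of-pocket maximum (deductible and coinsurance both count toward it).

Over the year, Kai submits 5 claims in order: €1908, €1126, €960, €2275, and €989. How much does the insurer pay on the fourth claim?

€1592.50

Claim 1 (€1908): all of it applies to the deductible. Patient pays €1908; OOP now €1908. Insurer: €1908 − €1908 = €0.
Claim 2 (€1126): deductible takes €191, €935 remains; coinsurance €935 × 30% = €280.50. Patient pays €471.50; OOP now €2379.50. Plan pays €1126 − €471.50 = €654.50.
Claim 3 (€960): deductible met; 30% of €960 = €288. Patient owes €288 (running OOP €2667.50). Insurer: €960 − €288 = €672.
Claim 4 (€2275): deductible met; 30% of €2275 = €682.50. Patient owes €682.50 (running OOP €3350). Plan pays €2275 − €682.50 = €1592.50.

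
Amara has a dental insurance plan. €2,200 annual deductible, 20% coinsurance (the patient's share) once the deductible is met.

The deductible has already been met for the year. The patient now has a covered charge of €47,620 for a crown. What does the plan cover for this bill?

€38,096

The deductible is already satisfied, so the full bill goes to coinsurance.
Patient's 20% share of €47,620 is €9,524.
The insurer covers the remainder: €47,620 − €9,524 = €38,096.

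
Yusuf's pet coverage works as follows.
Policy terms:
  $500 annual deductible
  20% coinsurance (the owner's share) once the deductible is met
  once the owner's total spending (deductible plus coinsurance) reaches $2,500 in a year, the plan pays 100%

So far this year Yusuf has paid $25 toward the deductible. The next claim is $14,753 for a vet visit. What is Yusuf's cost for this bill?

$2,475

Remaining deductible: $500 − $25 = $475.
The remaining $14,278 (= $14,753 − $475) moves to coinsurance.
Coinsurance: $14,278 × 20% = $2,855.60.
Owner responsibility before any cap: $475 + $2,855.60 = $3,330.60.
Adding $3,330.60 to the $25 already spent would give $3,355.60, which exceeds the $2,500 cap; the owner pays just $2,500 − $25 = $2,475.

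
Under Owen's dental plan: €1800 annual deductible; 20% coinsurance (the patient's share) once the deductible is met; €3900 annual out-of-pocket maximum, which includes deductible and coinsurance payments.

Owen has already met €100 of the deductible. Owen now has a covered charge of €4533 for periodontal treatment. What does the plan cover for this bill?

€100 of the €1800 deductible is already met, leaving €1700.
The remaining €2833 (= €4533 − €1700) moves to coinsurance.
20% of €2833 = €566.60 falls to the patient.
That puts the patient's cost at €1700 + €566.60 = €2266.60 before any cap.
Year-to-date out-of-pocket becomes €100 + €2266.60 = €2366.60, still under the €3900 maximum, so no cap applies.
Insurer pays the balance: €4533 − €2266.60 = €2266.40.

€2266.40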